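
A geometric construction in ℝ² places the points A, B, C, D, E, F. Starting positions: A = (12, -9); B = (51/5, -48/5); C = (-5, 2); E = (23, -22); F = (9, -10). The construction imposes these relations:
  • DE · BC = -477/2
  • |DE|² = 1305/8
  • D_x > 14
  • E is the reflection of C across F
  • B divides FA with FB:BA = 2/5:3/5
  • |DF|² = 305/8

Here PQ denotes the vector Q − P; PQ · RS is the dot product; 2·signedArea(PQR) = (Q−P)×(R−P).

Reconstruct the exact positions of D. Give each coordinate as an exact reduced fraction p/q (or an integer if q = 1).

D = (59/4, -49/4)

1. D_x = 59/4  [line 76/5·x + -58/5·y + -3663/10 = 0 ∩ |DF|² = 305/8]
2. D_y = -49/4  [line 76/5·x + -58/5·y + -3663/10 = 0 ∩ |DF|² = 305/8]
   → D = (59/4, -49/4)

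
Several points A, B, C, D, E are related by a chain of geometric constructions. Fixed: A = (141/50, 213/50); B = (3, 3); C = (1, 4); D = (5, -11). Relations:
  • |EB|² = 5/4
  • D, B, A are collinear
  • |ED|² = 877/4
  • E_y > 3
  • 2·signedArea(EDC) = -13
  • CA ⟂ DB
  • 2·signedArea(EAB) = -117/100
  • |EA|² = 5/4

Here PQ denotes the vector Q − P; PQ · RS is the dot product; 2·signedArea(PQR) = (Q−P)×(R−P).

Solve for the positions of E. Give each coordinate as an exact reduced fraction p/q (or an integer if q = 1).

E = (2, 7/2)

1. E_x = 2  [2·signedArea(EAB) = -117/100 ∩ 2·signedArea(EDC) = -13]
2. E_y = 7/2  [2·signedArea(EAB) = -117/100 ∩ 2·signedArea(EDC) = -13]
   → E = (2, 7/2)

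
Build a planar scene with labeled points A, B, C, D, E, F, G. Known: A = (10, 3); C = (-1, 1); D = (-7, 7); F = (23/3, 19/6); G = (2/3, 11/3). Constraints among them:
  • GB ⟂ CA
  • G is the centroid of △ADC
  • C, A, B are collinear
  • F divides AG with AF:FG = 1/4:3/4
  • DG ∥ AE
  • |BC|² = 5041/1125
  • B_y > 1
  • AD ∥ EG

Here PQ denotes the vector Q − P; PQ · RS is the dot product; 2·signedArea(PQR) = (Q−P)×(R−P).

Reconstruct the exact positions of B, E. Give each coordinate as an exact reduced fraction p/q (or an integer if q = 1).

B = (406/375, 517/375)
E = (53/3, -1/3)

1. B_x = 406/375  [C, A, B are collinear ∩ GB ⟂ CA]
2. B_y = 517/375  [C, A, B are collinear ∩ GB ⟂ CA]
   → B = (406/375, 517/375)
3. E_x = 53/3  [AD ∥ EG ∩ DG ∥ AE]
4. E_y = -1/3  [AD ∥ EG ∩ DG ∥ AE]
   → E = (53/3, -1/3)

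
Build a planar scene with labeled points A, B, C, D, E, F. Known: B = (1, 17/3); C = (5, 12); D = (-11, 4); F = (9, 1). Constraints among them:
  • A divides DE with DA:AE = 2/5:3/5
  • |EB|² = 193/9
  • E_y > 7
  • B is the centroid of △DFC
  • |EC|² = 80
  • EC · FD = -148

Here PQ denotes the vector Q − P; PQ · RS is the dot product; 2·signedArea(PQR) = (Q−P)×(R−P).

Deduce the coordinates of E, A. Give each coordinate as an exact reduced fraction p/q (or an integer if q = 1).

A = (-39/5, 28/5)
E = (-3, 8)

1. E_x = -3  [line 20·x + -3·y + 84 = 0 ∩ |EB|² = 193/9]
2. E_y = 8  [line 20·x + -3·y + 84 = 0 ∩ |EB|² = 193/9]
   → E = (-3, 8)
3. A_x = -39/5  [A divides DE with DA:AE = 2/5:3/5]
4. A_y = 28/5  [A divides DE with DA:AE = 2/5:3/5]
   → A = (-39/5, 28/5)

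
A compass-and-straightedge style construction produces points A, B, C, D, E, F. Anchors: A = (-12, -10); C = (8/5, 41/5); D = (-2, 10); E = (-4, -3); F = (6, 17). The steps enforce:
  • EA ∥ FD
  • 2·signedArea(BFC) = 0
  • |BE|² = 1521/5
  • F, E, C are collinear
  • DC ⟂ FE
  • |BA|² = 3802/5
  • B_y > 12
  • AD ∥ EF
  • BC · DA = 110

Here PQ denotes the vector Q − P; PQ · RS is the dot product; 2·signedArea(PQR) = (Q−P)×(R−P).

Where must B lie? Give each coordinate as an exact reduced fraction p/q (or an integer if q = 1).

B = (19/5, 63/5)

1. B_x = 19/5  [2·signedArea(BFC) = 0 ∩ BC · DA = 110]
2. B_y = 63/5  [2·signedArea(BFC) = 0 ∩ BC · DA = 110]
   → B = (19/5, 63/5)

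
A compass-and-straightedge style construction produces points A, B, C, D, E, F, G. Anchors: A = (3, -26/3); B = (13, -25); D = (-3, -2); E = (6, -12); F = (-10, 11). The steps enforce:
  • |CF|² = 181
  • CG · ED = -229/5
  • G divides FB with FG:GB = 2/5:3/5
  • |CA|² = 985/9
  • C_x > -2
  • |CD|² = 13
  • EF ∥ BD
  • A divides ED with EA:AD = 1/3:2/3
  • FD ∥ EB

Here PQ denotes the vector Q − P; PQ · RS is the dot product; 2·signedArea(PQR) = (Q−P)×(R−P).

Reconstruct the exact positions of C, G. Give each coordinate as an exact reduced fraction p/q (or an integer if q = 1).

1. G_x = -4/5  [G divides FB with FG:GB = 2/5:3/5]
2. G_y = -17/5  [G divides FB with FG:GB = 2/5:3/5]
   → G = (-4/5, -17/5)
3. C_x = -1  [line 9·x + -10·y + 19 = 0 ∩ |CF|² = 181]
4. C_y = 1  [line 9·x + -10·y + 19 = 0 ∩ |CF|² = 181]
   → C = (-1, 1)

C = (-1, 1)
G = (-4/5, -17/5)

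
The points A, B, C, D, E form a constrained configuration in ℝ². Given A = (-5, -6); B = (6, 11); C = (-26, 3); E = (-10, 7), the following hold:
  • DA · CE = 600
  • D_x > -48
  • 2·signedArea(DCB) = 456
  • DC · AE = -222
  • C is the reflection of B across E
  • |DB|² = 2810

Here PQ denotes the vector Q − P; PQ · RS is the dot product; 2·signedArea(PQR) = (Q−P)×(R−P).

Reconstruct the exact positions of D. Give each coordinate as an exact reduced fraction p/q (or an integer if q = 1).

D = (-47, 12)

1. D_x = -47  [DA · CE = 600 ∩ DC · AE = -222]
2. D_y = 12  [DA · CE = 600 ∩ DC · AE = -222]
   → D = (-47, 12)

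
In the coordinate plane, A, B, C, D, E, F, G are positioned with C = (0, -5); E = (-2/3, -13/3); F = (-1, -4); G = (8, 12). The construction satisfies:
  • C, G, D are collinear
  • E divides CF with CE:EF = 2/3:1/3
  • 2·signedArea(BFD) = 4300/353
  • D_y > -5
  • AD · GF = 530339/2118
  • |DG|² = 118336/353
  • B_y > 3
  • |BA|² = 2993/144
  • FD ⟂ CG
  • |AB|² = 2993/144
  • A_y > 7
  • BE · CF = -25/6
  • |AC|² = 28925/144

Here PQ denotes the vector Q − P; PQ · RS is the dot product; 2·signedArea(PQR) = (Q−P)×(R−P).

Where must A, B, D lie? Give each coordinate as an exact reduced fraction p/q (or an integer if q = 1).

A = (35/6, 95/12)
B = (7/2, 4)
D = (72/353, -1612/353)

1. D_x = 72/353  [C, G, D are collinear ∩ FD ⟂ CG]
2. D_y = -1612/353  [C, G, D are collinear ∩ FD ⟂ CG]
   → D = (72/353, -1612/353)
3. A_x = 35/6  [line 9·x + 16·y + -1075/6 = 0 ∩ |AC|² = 28925/144]
4. A_y = 95/12  [line 9·x + 16·y + -1075/6 = 0 ∩ |AC|² = 28925/144]
   → A = (35/6, 95/12)
5. B_x = 7/2  [BE · CF = -25/6 ∩ 2·signedArea(BFD) = 4300/353]
6. B_y = 4  [BE · CF = -25/6 ∩ 2·signedArea(BFD) = 4300/353]
   → B = (7/2, 4)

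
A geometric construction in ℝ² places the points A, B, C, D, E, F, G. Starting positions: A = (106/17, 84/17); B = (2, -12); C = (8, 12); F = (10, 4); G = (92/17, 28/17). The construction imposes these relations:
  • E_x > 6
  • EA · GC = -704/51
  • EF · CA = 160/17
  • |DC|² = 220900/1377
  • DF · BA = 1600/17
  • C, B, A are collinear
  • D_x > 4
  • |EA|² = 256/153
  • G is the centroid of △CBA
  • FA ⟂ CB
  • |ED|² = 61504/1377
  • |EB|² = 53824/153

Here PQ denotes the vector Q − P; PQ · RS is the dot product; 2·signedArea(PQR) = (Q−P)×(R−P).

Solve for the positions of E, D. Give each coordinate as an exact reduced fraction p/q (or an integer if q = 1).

D = (754/153, -44/153)
E = (334/51, 316/51)

1. E_x = 334/51  [line 30/17·x + 120/17·y + -940/17 = 0 ∩ |EA|² = 256/153]
2. E_y = 316/51  [line 30/17·x + 120/17·y + -940/17 = 0 ∩ |EA|² = 256/153]
   → E = (334/51, 316/51)
3. D_x = 754/153  [line -72/17·x + -288/17·y + 16 = 0 ∩ |DC|² = 220900/1377]
4. D_y = -44/153  [line -72/17·x + -288/17·y + 16 = 0 ∩ |DC|² = 220900/1377]
   → D = (754/153, -44/153)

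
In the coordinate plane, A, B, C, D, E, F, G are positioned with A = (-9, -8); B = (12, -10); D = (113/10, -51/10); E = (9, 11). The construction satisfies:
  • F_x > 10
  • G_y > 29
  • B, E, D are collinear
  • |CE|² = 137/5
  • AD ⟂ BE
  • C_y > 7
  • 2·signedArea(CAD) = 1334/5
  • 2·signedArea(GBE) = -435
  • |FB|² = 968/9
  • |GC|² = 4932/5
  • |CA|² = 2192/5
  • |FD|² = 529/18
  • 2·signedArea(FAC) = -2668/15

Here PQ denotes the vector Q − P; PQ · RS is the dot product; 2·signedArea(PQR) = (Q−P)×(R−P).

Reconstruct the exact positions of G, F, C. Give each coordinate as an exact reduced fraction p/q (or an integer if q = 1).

C = (27/5, 36/5)
F = (158/15, 4/15)
G = (27, 30)

1. C_x = 27/5  [line -29/10·x + 203/10·y + -261/2 = 0 ∩ |CA|² = 2192/5]
2. C_y = 36/5  [line -29/10·x + 203/10·y + -261/2 = 0 ∩ |CA|² = 2192/5]
   → C = (27/5, 36/5)
3. G_x = 27  [line -21·x + -3·y + 657 = 0 ∩ |GC|² = 4932/5]
4. G_y = 30  [line -21·x + -3·y + 657 = 0 ∩ |GC|² = 4932/5]
   → G = (27, 30)
5. F_x = 158/15  [line -76/5·x + 72/5·y + 2344/15 = 0 ∩ |FB|² = 968/9]
6. F_y = 4/15  [line -76/5·x + 72/5·y + 2344/15 = 0 ∩ |FB|² = 968/9]
   → F = (158/15, 4/15)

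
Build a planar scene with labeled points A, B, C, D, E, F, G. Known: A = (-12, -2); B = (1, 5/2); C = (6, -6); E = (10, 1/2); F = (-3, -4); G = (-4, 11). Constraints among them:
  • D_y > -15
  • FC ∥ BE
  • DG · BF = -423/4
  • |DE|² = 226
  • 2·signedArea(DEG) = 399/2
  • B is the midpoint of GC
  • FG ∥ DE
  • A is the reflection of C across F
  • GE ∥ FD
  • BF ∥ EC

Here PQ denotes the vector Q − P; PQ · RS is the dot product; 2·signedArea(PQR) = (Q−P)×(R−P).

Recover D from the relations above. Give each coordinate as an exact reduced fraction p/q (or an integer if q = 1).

1. D_x = 11  [FG ∥ DE ∩ GE ∥ FD]
2. D_y = -29/2  [FG ∥ DE ∩ GE ∥ FD]
   → D = (11, -29/2)

D = (11, -29/2)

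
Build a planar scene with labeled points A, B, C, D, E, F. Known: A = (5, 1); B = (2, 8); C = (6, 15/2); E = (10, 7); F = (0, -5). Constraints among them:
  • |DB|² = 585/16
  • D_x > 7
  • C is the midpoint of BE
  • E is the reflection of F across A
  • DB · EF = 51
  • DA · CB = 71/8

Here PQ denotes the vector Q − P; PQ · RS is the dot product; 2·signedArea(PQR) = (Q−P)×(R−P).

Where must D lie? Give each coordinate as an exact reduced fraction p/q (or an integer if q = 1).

D = (8, 29/4)

1. D_x = 8  [DA · CB = 71/8 ∩ DB · EF = 51]
2. D_y = 29/4  [DA · CB = 71/8 ∩ DB · EF = 51]
   → D = (8, 29/4)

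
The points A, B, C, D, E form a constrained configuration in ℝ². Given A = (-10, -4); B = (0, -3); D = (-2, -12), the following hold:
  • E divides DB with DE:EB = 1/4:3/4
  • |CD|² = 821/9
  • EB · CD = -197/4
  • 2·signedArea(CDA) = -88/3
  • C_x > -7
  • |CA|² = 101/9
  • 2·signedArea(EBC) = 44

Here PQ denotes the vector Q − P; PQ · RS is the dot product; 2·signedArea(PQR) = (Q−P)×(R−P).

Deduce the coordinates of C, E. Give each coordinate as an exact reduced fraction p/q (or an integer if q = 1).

1. C_x = -20/3  [line -8·x + -8·y + -248/3 = 0 ∩ |CA|² = 101/9]
2. C_y = -11/3  [line -8·x + -8·y + -248/3 = 0 ∩ |CA|² = 101/9]
   → C = (-20/3, -11/3)
3. E_x = -3/2  [E divides DB with DE:EB = 1/4:3/4]
4. E_y = -39/4  [E divides DB with DE:EB = 1/4:3/4]
   → E = (-3/2, -39/4)

C = (-20/3, -11/3)
E = (-3/2, -39/4)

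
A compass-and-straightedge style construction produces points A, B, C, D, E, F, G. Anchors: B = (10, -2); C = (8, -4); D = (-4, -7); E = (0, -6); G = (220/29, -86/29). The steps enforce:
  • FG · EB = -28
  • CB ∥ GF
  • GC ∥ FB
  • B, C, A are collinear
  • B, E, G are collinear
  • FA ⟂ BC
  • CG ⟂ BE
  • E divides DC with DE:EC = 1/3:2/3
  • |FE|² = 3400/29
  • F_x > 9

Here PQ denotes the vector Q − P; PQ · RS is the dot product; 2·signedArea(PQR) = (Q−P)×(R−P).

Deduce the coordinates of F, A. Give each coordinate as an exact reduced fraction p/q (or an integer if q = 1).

A = (299/29, -49/29)
F = (278/29, -28/29)

1. F_x = 278/29  [GC ∥ FB ∩ CB ∥ GF]
2. F_y = -28/29  [GC ∥ FB ∩ CB ∥ GF]
   → F = (278/29, -28/29)
3. A_x = 299/29  [B, C, A are collinear ∩ FA ⟂ BC]
4. A_y = -49/29  [B, C, A are collinear ∩ FA ⟂ BC]
   → A = (299/29, -49/29)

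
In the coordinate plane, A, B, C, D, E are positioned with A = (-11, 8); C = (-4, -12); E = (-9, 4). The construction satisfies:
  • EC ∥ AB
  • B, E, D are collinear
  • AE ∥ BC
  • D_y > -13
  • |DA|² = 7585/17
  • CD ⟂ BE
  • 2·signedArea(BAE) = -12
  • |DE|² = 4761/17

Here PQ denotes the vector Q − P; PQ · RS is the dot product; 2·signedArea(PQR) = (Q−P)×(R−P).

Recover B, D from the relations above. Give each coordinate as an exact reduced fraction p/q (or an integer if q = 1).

1. B_x = -6  [AE ∥ BC ∩ EC ∥ AB]
2. B_y = -8  [AE ∥ BC ∩ EC ∥ AB]
   → B = (-6, -8)
3. D_x = -84/17  [B, E, D are collinear ∩ CD ⟂ BE]
4. D_y = -208/17  [B, E, D are collinear ∩ CD ⟂ BE]
   → D = (-84/17, -208/17)

B = (-6, -8)
D = (-84/17, -208/17)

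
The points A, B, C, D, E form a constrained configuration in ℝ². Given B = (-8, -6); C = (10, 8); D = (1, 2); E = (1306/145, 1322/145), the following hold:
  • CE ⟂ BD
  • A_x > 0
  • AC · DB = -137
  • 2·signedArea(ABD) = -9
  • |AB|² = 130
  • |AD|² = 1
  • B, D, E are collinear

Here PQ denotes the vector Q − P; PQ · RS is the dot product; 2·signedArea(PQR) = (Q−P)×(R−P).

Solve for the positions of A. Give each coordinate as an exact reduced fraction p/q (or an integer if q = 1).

A = (1, 1)

1. A_x = 1  [2·signedArea(ABD) = -9 ∩ AC · DB = -137]
2. A_y = 1  [2·signedArea(ABD) = -9 ∩ AC · DB = -137]
   → A = (1, 1)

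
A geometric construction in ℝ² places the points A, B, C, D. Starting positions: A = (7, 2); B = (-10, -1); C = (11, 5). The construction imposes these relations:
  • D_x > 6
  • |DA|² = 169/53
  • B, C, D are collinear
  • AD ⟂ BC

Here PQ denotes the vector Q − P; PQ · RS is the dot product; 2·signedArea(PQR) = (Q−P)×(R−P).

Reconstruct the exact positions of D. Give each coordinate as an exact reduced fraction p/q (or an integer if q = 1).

D = (345/53, 197/53)

1. D_x = 345/53  [B, C, D are collinear ∩ AD ⟂ BC]
2. D_y = 197/53  [B, C, D are collinear ∩ AD ⟂ BC]
   → D = (345/53, 197/53)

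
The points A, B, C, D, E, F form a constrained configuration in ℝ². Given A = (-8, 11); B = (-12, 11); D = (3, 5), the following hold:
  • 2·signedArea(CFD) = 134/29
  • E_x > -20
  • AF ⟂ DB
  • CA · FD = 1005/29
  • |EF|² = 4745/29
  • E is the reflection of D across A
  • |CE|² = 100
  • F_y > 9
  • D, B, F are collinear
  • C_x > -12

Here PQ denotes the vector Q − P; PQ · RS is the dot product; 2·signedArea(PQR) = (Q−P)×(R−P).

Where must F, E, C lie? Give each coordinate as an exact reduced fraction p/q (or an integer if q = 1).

C = (-11, 11)
E = (-19, 17)
F = (-248/29, 279/29)

1. F_x = -248/29  [D, B, F are collinear ∩ AF ⟂ DB]
2. F_y = 279/29  [D, B, F are collinear ∩ AF ⟂ DB]
   → F = (-248/29, 279/29)
3. E_x = -19  [E is the reflection of D across A]
4. E_y = 17  [E is the reflection of D across A]
   → E = (-19, 17)
5. C_x = -11  [CA · FD = 1005/29 ∩ 2·signedArea(CFD) = 134/29]
6. C_y = 11  [CA · FD = 1005/29 ∩ 2·signedArea(CFD) = 134/29]
   → C = (-11, 11)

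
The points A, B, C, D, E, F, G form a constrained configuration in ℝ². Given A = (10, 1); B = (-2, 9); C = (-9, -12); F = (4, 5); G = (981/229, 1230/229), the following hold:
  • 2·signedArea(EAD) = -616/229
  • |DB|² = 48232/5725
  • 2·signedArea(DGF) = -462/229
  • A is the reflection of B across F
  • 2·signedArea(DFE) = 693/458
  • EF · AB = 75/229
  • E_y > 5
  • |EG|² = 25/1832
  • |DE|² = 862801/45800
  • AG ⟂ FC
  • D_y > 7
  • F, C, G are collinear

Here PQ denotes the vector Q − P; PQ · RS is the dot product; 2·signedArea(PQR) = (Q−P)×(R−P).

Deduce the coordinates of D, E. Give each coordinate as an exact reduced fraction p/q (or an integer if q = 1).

D = (588/1145, 8643/1145)
E = (3859/916, 4835/916)

1. D_x = 588/1145  [line 85/229·x + -65/229·y + 447/229 = 0 ∩ |DB|² = 48232/5725]
2. D_y = 8643/1145  [line 85/229·x + -65/229·y + 447/229 = 0 ∩ |DB|² = 48232/5725]
   → D = (588/1145, 8643/1145)
3. E_x = 3859/916  [2·signedArea(EAD) = -616/229 ∩ EF · AB = 75/229]
4. E_y = 4835/916  [2·signedArea(EAD) = -616/229 ∩ EF · AB = 75/229]
   → E = (3859/916, 4835/916)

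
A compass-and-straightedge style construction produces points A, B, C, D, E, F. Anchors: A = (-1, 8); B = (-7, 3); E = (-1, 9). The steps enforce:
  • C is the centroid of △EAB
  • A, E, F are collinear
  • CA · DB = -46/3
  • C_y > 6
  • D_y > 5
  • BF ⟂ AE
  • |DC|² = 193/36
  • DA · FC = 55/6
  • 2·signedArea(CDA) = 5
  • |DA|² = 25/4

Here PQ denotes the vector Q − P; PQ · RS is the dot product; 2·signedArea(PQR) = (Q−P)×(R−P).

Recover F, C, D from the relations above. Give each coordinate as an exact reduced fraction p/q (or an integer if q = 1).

1. F_x = -1  [A, E, F are collinear ∩ BF ⟂ AE]
2. F_y = 3  [A, E, F are collinear ∩ BF ⟂ AE]
   → F = (-1, 3)
3. C_x = -3  [C is the centroid of △EAB]
4. C_y = 20/3  [C is the centroid of △EAB]
   → C = (-3, 20/3)
5. D_x = -1  [DA · FC = 55/6 ∩ 2·signedArea(CDA) = 5]
6. D_y = 11/2  [DA · FC = 55/6 ∩ 2·signedArea(CDA) = 5]
   → D = (-1, 11/2)

C = (-3, 20/3)
D = (-1, 11/2)
F = (-1, 3)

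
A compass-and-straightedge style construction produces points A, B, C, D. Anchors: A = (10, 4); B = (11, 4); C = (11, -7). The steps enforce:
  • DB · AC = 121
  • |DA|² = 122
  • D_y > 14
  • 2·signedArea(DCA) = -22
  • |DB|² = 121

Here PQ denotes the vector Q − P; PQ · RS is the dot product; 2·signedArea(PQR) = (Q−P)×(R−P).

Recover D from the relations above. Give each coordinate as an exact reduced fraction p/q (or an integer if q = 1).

1. D_x = 11  [2·signedArea(DCA) = -22 ∩ DB · AC = 121]
2. D_y = 15  [2·signedArea(DCA) = -22 ∩ DB · AC = 121]
   → D = (11, 15)

D = (11, 15)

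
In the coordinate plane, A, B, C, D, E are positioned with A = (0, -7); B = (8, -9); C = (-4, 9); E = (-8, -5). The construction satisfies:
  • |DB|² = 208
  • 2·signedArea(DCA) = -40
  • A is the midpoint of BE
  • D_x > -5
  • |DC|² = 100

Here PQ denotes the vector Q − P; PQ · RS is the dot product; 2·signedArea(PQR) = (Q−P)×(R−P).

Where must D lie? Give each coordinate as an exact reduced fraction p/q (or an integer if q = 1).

1. D_x = -4  [line 16·x + 4·y + 68 = 0 ∩ |DC|² = 100]
2. D_y = -1  [line 16·x + 4·y + 68 = 0 ∩ |DC|² = 100]
   → D = (-4, -1)

D = (-4, -1)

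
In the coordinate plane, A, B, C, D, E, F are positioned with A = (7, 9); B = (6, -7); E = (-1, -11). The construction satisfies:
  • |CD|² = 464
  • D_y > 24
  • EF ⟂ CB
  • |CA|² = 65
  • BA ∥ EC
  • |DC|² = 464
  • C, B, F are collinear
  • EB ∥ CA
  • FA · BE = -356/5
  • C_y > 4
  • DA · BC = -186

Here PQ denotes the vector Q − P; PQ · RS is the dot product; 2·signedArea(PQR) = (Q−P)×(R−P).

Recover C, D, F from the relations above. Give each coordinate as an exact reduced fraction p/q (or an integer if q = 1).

C = (0, 5)
D = (8, 25)
F = (31/5, -37/5)

1. C_x = 0  [EB ∥ CA ∩ BA ∥ EC]
2. C_y = 5  [EB ∥ CA ∩ BA ∥ EC]
   → C = (0, 5)
3. D_x = 8  [line 6·x + -12·y + 252 = 0 ∩ |DC|² = 464]
4. D_y = 25  [line 6·x + -12·y + 252 = 0 ∩ |DC|² = 464]
   → D = (8, 25)
5. F_x = 31/5  [C, B, F are collinear ∩ EF ⟂ CB]
6. F_y = -37/5  [C, B, F are collinear ∩ EF ⟂ CB]
   → F = (31/5, -37/5)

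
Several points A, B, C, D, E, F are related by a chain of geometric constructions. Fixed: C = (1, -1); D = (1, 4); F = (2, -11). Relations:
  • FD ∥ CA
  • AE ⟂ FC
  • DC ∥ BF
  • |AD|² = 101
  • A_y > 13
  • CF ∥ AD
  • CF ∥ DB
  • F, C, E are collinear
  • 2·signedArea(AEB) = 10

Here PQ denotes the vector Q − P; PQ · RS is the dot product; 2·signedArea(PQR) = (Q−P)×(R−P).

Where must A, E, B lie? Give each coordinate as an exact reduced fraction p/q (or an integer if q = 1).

1. A_x = 0  [CF ∥ AD ∩ FD ∥ CA]
2. A_y = 14  [CF ∥ AD ∩ FD ∥ CA]
   → A = (0, 14)
3. E_x = -50/101  [F, C, E are collinear ∩ AE ⟂ FC]
4. E_y = 1409/101  [F, C, E are collinear ∩ AE ⟂ FC]
   → E = (-50/101, 1409/101)
5. B_x = 2  [DC ∥ BF ∩ CF ∥ DB]
6. B_y = -6  [DC ∥ BF ∩ CF ∥ DB]
   → B = (2, -6)

A = (0, 14)
B = (2, -6)
E = (-50/101, 1409/101)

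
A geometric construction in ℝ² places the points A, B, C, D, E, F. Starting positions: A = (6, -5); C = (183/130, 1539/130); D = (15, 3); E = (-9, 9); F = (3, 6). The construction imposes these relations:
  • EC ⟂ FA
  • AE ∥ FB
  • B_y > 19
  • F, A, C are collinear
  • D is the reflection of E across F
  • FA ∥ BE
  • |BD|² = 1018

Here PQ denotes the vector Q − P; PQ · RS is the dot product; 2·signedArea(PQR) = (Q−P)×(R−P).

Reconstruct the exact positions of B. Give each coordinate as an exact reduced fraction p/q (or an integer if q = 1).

B = (-12, 20)

1. B_x = -12  [FA ∥ BE ∩ AE ∥ FB]
2. B_y = 20  [FA ∥ BE ∩ AE ∥ FB]
   → B = (-12, 20)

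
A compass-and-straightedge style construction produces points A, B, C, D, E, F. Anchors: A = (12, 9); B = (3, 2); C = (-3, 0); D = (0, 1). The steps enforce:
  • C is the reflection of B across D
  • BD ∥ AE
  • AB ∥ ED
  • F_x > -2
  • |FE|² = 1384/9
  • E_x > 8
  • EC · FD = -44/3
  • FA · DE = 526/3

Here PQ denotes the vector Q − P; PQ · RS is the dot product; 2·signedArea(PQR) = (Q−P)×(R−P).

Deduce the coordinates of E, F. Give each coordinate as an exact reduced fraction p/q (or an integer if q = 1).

1. E_x = 9  [AB ∥ ED ∩ BD ∥ AE]
2. E_y = 8  [AB ∥ ED ∩ BD ∥ AE]
   → E = (9, 8)
3. F_x = -1  [FA · DE = 526/3 ∩ EC · FD = -44/3]
4. F_y = 2/3  [FA · DE = 526/3 ∩ EC · FD = -44/3]
   → F = (-1, 2/3)

E = (9, 8)
F = (-1, 2/3)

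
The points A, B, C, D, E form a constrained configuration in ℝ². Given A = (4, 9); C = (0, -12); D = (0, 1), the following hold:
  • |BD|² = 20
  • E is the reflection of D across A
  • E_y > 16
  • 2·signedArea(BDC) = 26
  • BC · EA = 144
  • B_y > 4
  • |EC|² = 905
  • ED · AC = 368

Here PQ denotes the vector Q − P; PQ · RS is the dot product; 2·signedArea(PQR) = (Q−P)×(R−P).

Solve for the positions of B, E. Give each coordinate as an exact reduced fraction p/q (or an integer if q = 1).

1. B_x = 2  [2·signedArea(BDC) = 26]
2. B_y = 5  [|BD|² = 20]
   → B = (2, 5)
3. E_x = 8  [BC · EA = 144 ∩ E is the reflection of D across A]
4. E_y = 17  [BC · EA = 144 ∩ E is the reflection of D across A]
   → E = (8, 17)

B = (2, 5)
E = (8, 17)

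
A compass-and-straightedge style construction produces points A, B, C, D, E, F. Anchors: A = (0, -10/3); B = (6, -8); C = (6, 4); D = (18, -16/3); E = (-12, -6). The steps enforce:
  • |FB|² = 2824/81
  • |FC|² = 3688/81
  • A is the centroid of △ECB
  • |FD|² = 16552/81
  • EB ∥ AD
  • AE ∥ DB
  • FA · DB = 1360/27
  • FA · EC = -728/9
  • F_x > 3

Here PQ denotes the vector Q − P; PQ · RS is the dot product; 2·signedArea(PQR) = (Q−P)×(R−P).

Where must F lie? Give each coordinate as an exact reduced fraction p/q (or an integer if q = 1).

1. F_x = 4  [FA · EC = -728/9 ∩ FA · DB = 1360/27]
2. F_y = -22/9  [FA · EC = -728/9 ∩ FA · DB = 1360/27]
   → F = (4, -22/9)

F = (4, -22/9)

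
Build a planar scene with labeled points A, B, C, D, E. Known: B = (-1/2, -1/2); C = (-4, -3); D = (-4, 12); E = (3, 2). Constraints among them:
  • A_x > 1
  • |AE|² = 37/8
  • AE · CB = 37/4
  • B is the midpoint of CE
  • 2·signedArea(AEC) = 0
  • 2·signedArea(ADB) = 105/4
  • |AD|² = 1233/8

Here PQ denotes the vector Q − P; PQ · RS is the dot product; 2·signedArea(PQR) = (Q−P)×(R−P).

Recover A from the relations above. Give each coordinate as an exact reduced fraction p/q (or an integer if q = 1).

1. A_x = 5/4  [2·signedArea(AEC) = 0 ∩ 2·signedArea(ADB) = 105/4]
2. A_y = 3/4  [2·signedArea(AEC) = 0 ∩ 2·signedArea(ADB) = 105/4]
   → A = (5/4, 3/4)

A = (5/4, 3/4)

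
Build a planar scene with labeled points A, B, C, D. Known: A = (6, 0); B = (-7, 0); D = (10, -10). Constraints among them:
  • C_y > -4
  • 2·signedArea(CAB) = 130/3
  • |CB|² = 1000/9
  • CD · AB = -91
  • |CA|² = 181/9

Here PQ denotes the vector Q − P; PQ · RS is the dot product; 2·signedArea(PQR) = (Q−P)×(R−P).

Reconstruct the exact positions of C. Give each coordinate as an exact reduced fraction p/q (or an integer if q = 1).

C = (3, -10/3)

1. C_x = 3  [CD · AB = -91 ∩ 2·signedArea(CAB) = 130/3]
2. C_y = -10/3  [CD · AB = -91 ∩ 2·signedArea(CAB) = 130/3]
   → C = (3, -10/3)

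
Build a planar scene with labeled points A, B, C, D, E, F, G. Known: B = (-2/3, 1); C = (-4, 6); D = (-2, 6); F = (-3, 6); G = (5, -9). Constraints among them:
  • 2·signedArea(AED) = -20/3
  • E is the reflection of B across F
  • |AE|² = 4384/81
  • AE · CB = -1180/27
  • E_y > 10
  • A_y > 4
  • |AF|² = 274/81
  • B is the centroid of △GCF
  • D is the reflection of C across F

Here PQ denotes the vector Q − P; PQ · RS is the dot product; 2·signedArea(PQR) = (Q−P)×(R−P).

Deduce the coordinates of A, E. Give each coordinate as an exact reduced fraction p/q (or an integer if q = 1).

A = (-20/9, 13/3)
E = (-16/3, 11)

1. E_x = -16/3  [E is the reflection of B across F]
2. E_y = 11  [E is the reflection of B across F]
   → E = (-16/3, 11)
3. A_x = -20/9  [2·signedArea(AED) = -20/3 ∩ AE · CB = -1180/27]
4. A_y = 13/3  [2·signedArea(AED) = -20/3 ∩ AE · CB = -1180/27]
   → A = (-20/9, 13/3)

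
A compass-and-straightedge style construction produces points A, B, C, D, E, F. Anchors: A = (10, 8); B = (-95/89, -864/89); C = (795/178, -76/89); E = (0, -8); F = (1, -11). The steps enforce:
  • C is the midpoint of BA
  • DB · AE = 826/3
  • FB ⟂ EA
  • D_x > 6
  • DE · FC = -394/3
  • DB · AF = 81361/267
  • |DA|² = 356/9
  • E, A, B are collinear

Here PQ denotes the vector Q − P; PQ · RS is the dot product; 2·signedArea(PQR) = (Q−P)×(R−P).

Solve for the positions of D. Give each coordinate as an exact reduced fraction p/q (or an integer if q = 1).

D = (20/3, 8/3)

1. D_x = 20/3  [DE · FC = -394/3 ∩ DB · AF = 81361/267]
2. D_y = 8/3  [DE · FC = -394/3 ∩ DB · AF = 81361/267]
   → D = (20/3, 8/3)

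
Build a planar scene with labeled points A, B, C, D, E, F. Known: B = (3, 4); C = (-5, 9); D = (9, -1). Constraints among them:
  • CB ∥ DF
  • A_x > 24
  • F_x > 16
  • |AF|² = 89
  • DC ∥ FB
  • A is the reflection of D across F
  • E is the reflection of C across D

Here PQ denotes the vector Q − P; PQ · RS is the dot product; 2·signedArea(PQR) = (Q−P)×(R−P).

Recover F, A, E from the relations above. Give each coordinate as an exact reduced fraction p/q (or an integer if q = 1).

1. F_x = 17  [DC ∥ FB ∩ CB ∥ DF]
2. F_y = -6  [DC ∥ FB ∩ CB ∥ DF]
   → F = (17, -6)
3. A_x = 25  [A is the reflection of D across F]
4. A_y = -11  [A is the reflection of D across F]
   → A = (25, -11)
5. E_x = 23  [E is the reflection of C across D]
6. E_y = -11  [E is the reflection of C across D]
   → E = (23, -11)

A = (25, -11)
E = (23, -11)
F = (17, -6)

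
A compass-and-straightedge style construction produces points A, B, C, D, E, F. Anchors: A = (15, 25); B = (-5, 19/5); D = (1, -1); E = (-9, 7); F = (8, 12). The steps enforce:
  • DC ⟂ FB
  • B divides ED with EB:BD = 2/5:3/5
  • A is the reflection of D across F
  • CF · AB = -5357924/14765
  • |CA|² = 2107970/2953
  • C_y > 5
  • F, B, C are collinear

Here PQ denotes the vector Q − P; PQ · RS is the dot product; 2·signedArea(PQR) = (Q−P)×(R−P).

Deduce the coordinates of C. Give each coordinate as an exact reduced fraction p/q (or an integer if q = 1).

C = (-8486/2953, 15182/2953)

1. C_x = -8486/2953  [F, B, C are collinear ∩ DC ⟂ FB]
2. C_y = 15182/2953  [F, B, C are collinear ∩ DC ⟂ FB]
   → C = (-8486/2953, 15182/2953)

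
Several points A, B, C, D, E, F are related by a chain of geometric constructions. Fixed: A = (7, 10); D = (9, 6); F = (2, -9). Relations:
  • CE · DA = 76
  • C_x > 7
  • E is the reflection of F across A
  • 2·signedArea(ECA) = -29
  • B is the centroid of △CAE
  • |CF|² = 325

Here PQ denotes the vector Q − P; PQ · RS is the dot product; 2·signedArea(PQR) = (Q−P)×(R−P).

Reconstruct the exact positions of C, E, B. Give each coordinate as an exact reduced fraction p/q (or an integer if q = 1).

B = (9, 47/3)
C = (8, 8)
E = (12, 29)

1. E_x = 12  [E is the reflection of F across A]
2. E_y = 29  [E is the reflection of F across A]
   → E = (12, 29)
3. C_x = 8  [CE · DA = 76 ∩ 2·signedArea(ECA) = -29]
4. C_y = 8  [CE · DA = 76 ∩ 2·signedArea(ECA) = -29]
   → C = (8, 8)
5. B_x = 9  [B is the centroid of △CAE]
6. B_y = 47/3  [B is the centroid of △CAE]
   → B = (9, 47/3)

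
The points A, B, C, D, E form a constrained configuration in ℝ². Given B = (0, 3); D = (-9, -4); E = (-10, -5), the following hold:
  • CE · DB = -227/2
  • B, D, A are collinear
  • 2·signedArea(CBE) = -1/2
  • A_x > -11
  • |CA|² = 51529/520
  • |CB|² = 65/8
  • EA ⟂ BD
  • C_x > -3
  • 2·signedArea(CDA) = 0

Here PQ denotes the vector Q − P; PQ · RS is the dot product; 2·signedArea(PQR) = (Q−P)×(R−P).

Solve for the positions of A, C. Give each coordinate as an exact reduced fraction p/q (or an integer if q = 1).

1. A_x = -657/65  [B, D, A are collinear ∩ EA ⟂ BD]
2. A_y = -316/65  [B, D, A are collinear ∩ EA ⟂ BD]
   → A = (-657/65, -316/65)
3. C_x = -9/4  [2·signedArea(CDA) = 0 ∩ 2·signedArea(CBE) = -1/2]
4. C_y = 5/4  [2·signedArea(CDA) = 0 ∩ 2·signedArea(CBE) = -1/2]
   → C = (-9/4, 5/4)

A = (-657/65, -316/65)
C = (-9/4, 5/4)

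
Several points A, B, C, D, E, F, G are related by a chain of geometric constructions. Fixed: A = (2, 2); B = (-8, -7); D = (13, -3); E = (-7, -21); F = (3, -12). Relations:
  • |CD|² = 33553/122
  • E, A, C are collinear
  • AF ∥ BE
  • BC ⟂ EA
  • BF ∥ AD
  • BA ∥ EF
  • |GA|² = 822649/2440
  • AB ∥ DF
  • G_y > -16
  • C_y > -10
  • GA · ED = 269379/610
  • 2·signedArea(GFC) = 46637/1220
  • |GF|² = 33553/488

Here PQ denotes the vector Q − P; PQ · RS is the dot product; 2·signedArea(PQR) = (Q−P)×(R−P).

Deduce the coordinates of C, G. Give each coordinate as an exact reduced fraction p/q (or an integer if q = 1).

C = (-1453/610, -5611/610)
G = (-5723/1220, -18421/1220)

1. C_x = -1453/610  [E, A, C are collinear ∩ BC ⟂ EA]
2. C_y = -5611/610  [E, A, C are collinear ∩ BC ⟂ EA]
   → C = (-1453/610, -5611/610)
3. G_x = -5723/1220  [GA · ED = 269379/610 ∩ 2·signedArea(GFC) = 46637/1220]
4. G_y = -18421/1220  [GA · ED = 269379/610 ∩ 2·signedArea(GFC) = 46637/1220]
   → G = (-5723/1220, -18421/1220)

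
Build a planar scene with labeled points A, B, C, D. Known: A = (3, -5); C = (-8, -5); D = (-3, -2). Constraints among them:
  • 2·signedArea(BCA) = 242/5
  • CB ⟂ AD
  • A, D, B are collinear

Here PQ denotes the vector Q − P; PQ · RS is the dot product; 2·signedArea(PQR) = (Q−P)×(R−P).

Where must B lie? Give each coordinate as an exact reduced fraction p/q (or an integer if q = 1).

1. B_x = -29/5  [A, D, B are collinear ∩ CB ⟂ AD]
2. B_y = -3/5  [A, D, B are collinear ∩ CB ⟂ AD]
   → B = (-29/5, -3/5)

B = (-29/5, -3/5)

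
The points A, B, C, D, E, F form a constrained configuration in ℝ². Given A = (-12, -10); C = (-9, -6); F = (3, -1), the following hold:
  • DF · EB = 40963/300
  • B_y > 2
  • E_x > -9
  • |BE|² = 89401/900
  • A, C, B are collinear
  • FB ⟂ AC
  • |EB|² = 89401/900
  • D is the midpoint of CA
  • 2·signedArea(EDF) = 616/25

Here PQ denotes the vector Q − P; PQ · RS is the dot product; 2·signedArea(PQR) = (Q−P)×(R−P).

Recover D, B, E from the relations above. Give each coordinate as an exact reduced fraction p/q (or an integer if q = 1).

B = (-57/25, 74/25)
D = (-21/2, -8)
E = (-413/50, -376/75)

1. D_x = -21/2  [D is the midpoint of CA]
2. D_y = -8  [D is the midpoint of CA]
   → D = (-21/2, -8)
3. B_x = -57/25  [A, C, B are collinear ∩ FB ⟂ AC]
4. B_y = 74/25  [A, C, B are collinear ∩ FB ⟂ AC]
   → B = (-57/25, 74/25)
5. E_x = -413/50  [2·signedArea(EDF) = 616/25 ∩ DF · EB = 40963/300]
6. E_y = -376/75  [2·signedArea(EDF) = 616/25 ∩ DF · EB = 40963/300]
   → E = (-413/50, -376/75)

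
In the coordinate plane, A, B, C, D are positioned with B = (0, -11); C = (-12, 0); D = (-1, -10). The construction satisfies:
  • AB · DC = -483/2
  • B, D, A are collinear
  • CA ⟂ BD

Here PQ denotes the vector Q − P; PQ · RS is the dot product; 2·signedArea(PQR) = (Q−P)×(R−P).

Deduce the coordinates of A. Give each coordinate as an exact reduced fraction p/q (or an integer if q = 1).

A = (-23/2, 1/2)

1. A_x = -23/2  [B, D, A are collinear ∩ CA ⟂ BD]
2. A_y = 1/2  [B, D, A are collinear ∩ CA ⟂ BD]
   → A = (-23/2, 1/2)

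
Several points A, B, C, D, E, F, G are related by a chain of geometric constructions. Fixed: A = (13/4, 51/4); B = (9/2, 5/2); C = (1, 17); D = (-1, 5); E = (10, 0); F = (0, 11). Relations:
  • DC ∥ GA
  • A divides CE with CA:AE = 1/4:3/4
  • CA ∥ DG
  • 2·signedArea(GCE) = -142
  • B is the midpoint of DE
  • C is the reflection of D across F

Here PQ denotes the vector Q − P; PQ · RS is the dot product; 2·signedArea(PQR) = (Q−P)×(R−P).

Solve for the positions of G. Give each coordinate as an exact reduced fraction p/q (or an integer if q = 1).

1. G_x = 5/4  [DC ∥ GA ∩ CA ∥ DG]
2. G_y = 3/4  [DC ∥ GA ∩ CA ∥ DG]
   → G = (5/4, 3/4)

G = (5/4, 3/4)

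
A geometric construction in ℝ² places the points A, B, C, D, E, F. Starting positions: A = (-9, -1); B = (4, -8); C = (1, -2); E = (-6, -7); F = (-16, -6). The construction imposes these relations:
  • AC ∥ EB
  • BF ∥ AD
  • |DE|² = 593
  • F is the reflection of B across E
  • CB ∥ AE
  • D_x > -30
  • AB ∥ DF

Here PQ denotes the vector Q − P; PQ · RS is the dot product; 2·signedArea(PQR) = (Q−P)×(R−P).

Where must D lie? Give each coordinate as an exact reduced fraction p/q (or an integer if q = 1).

D = (-29, 1)

1. D_x = -29  [AB ∥ DF ∩ BF ∥ AD]
2. D_y = 1  [AB ∥ DF ∩ BF ∥ AD]
   → D = (-29, 1)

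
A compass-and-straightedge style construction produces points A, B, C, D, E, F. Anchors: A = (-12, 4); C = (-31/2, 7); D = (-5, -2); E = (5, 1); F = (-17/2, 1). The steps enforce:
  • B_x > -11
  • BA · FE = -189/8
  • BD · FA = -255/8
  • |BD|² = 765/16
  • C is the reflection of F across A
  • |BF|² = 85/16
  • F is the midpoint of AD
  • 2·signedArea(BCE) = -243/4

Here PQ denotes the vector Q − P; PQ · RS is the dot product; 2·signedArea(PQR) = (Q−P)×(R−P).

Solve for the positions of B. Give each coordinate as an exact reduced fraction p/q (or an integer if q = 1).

B = (-41/4, 5/2)

1. B_x = -41/4  [BA · FE = -189/8 ∩ BD · FA = -255/8]
2. B_y = 5/2  [BA · FE = -189/8 ∩ BD · FA = -255/8]
   → B = (-41/4, 5/2)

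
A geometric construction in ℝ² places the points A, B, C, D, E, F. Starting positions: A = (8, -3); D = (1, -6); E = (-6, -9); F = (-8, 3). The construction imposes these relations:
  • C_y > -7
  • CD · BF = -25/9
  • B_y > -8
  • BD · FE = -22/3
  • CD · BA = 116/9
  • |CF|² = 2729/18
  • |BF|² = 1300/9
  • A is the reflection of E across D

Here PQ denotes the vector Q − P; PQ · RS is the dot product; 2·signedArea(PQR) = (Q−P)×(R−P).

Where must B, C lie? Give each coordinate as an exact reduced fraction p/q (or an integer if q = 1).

B = (-4/3, -7)
C = (-1/6, -13/2)

1. B_x = -4/3  [line -2·x + 12·y + 244/3 = 0 ∩ |BF|² = 1300/9]
2. B_y = -7  [line -2·x + 12·y + 244/3 = 0 ∩ |BF|² = 1300/9]
   → B = (-4/3, -7)
3. C_x = -1/6  [CD · BF = -25/9 ∩ CD · BA = 116/9]
4. C_y = -13/2  [CD · BF = -25/9 ∩ CD · BA = 116/9]
   → C = (-1/6, -13/2)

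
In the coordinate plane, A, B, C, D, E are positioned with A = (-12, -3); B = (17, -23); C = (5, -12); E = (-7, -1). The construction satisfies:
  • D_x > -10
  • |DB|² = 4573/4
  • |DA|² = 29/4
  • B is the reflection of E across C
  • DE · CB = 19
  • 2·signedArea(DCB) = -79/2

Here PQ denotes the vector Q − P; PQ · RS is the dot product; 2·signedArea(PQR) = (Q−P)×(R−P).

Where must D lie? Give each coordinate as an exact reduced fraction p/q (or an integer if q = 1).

D = (-19/2, -2)

1. D_x = -19/2  [DE · CB = 19 ∩ 2·signedArea(DCB) = -79/2]
2. D_y = -2  [DE · CB = 19 ∩ 2·signedArea(DCB) = -79/2]
   → D = (-19/2, -2)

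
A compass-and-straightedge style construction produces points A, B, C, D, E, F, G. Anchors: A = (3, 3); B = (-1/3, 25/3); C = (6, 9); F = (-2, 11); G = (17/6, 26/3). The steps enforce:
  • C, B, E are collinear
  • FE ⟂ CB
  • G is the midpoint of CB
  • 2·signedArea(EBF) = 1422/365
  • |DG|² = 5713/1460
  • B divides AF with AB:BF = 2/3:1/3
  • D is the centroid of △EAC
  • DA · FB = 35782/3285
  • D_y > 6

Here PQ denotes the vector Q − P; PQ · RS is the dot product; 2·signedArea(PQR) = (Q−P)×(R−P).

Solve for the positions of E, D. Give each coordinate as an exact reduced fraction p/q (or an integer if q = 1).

1. E_x = -622/365  [C, B, E are collinear ∩ FE ⟂ CB]
2. E_y = 2989/365  [C, B, E are collinear ∩ FE ⟂ CB]
   → E = (-622/365, 2989/365)
3. D_x = 2663/1095  [D is the centroid of △EAC]
4. D_y = 7369/1095  [D is the centroid of △EAC]
   → D = (2663/1095, 7369/1095)

D = (2663/1095, 7369/1095)
E = (-622/365, 2989/365)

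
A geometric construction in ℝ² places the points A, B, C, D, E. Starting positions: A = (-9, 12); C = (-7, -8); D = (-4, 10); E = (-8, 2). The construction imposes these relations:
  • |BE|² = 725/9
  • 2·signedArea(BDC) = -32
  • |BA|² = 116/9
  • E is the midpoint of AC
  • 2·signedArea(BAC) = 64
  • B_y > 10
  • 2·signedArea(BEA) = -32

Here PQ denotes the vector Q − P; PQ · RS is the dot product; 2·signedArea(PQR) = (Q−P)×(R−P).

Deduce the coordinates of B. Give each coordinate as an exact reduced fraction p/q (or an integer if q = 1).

1. B_x = -17/3  [2·signedArea(BAC) = 64 ∩ 2·signedArea(BDC) = -32]
2. B_y = 32/3  [2·signedArea(BAC) = 64 ∩ 2·signedArea(BDC) = -32]
   → B = (-17/3, 32/3)

B = (-17/3, 32/3)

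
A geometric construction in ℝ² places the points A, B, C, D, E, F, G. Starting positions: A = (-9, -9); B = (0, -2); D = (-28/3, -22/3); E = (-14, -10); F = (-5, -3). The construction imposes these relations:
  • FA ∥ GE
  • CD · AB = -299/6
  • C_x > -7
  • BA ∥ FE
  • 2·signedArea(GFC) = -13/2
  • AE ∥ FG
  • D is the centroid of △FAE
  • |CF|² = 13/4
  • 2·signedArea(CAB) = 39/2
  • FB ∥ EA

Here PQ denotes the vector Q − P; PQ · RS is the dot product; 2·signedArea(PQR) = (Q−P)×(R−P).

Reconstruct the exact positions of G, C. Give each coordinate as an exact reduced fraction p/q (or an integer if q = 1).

C = (-6, -9/2)
G = (-10, -4)

1. G_x = -10  [FA ∥ GE ∩ AE ∥ FG]
2. G_y = -4  [FA ∥ GE ∩ AE ∥ FG]
   → G = (-10, -4)
3. C_x = -6  [2·signedArea(CAB) = 39/2 ∩ 2·signedArea(GFC) = -13/2]
4. C_y = -9/2  [2·signedArea(CAB) = 39/2 ∩ 2·signedArea(GFC) = -13/2]
   → C = (-6, -9/2)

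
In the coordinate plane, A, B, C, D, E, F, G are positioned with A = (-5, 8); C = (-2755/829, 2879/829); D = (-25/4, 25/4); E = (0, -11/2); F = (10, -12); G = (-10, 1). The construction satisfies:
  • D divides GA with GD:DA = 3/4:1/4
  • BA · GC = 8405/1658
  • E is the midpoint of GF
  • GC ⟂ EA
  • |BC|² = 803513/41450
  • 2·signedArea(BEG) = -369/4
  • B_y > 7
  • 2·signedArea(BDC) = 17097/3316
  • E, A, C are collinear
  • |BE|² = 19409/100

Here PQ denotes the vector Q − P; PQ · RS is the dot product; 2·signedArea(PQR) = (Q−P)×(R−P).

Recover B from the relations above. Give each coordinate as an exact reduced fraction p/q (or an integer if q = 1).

1. B_x = -11/2  [2·signedArea(BEG) = -369/4 ∩ 2·signedArea(BDC) = 17097/3316]
2. B_y = 73/10  [2·signedArea(BEG) = -369/4 ∩ 2·signedArea(BDC) = 17097/3316]
   → B = (-11/2, 73/10)

B = (-11/2, 73/10)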